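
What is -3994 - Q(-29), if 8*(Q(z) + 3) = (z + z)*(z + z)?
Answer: -8823/2 ≈ -4411.5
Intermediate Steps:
Q(z) = -3 + z²/2 (Q(z) = -3 + ((z + z)*(z + z))/8 = -3 + ((2*z)*(2*z))/8 = -3 + (4*z²)/8 = -3 + z²/2)
-3994 - Q(-29) = -3994 - (-3 + (½)*(-29)²) = -3994 - (-3 + (½)*841) = -3994 - (-3 + 841/2) = -3994 - 1*835/2 = -3994 - 835/2 = -8823/2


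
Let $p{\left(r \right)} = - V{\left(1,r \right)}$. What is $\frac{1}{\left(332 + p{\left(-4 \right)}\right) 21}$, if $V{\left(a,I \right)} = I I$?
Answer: $\frac{1}{6636} \approx 0.00015069$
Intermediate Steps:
$V{\left(a,I \right)} = I^{2}$
$p{\left(r \right)} = - r^{2}$
$\frac{1}{\left(332 + p{\left(-4 \right)}\right) 21} = \frac{1}{\left(332 - \left(-4\right)^{2}\right) 21} = \frac{1}{\left(332 - 16\right) 21} = \frac{1}{316 \cdot 21} = \frac{1}{6636}$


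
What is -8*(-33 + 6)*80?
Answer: 17280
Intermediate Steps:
-8*(-33 + 6)*80 = -8*(-27)*80 = 216*80 = 17280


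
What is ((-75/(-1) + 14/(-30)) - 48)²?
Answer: 158404/225 ≈ 704.02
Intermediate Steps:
((-75/(-1) + 14/(-30)) - 48)² = ((-75*(-1) + 14*(-1/30)) - 48)² = ((75 - 7/15) - 48)² = (1118/15 - 48)² = (398/15)² = 158404/225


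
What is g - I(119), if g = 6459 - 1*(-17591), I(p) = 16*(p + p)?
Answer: 20242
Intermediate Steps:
I(p) = 32*p (I(p) = 16*(2*p) = 32*p)
g = 24050 (g = 6459 + 17591 = 24050)
g - I(119) = 24050 - 32*119 = 24050 - 1*3808 = 24050 - 3808 = 20242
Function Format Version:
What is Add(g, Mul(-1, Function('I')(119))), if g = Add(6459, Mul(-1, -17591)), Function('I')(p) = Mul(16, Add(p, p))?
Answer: 20242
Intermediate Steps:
Function('I')(p) = Mul(32, p) (Function('I')(p) = Mul(16, Mul(2, p)) = Mul(32, p))
g = 24050 (g = Add(6459, 17591) = 24050)
Add(g, Mul(-1, Function('I')(119))) = Add(24050, Mul(-1, Mul(32, 119))) = Add(24050, Mul(-1, 3808)) = Add(24050, -3808) = 20242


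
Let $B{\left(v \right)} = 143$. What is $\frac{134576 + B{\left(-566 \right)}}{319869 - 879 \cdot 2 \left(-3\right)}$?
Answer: $\frac{10363}{25011} \approx 0.41434$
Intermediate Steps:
$\frac{134576 + B{\left(-566 \right)}}{319869 - 879 \cdot 2 \left(-3\right)} = \frac{134576 + 143}{319869 - 879 \cdot 2 \left(-3\right)} = \frac{134719}{319869 - -5274} = \frac{134719}{319869 + 5274} = \frac{134719}{325143} = 134719 \cdot \frac{1}{325143} = \frac{10363}{25011}$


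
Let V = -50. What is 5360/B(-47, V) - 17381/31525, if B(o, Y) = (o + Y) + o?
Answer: -824408/21825 ≈ -37.774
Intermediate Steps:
B(o, Y) = Y + 2*o (B(o, Y) = (Y + o) + o = Y + 2*o)
5360/B(-47, V) - 17381/31525 = 5360/(-50 + 2*(-47)) - 17381/31525 = 5360/(-50 - 94) - 17381*1/31525 = 5360/(-144) - 1337/2425 = 5360*(-1/144) - 1337/2425 = -335/9 - 1337/2425 = -824408/21825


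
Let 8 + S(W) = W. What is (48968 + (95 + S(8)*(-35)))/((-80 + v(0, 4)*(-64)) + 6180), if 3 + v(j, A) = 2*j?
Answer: 49063/6292 ≈ 7.7977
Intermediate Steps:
S(W) = -8 + W
v(j, A) = -3 + 2*j
(48968 + (95 + S(8)*(-35)))/((-80 + v(0, 4)*(-64)) + 6180) = (48968 + (95 + (-8 + 8)*(-35)))/((-80 + (-3 + 2*0)*(-64)) + 6180) = (48968 + (95 + 0*(-35)))/((-80 + (-3 + 0)*(-64)) + 6180) = (48968 + (95 + 0))/((-80 - 3*(-64)) + 6180) = (48968 + 95)/((-80 + 192) + 6180) = 49063/(112 + 6180) = 49063/6292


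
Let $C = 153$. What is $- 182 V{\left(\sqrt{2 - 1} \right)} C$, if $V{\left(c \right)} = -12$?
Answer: $334152$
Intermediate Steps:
$- 182 V{\left(\sqrt{2 - 1} \right)} C = \left(-182\right) \left(-12\right) 153 = 2184 \cdot 153 = 334152$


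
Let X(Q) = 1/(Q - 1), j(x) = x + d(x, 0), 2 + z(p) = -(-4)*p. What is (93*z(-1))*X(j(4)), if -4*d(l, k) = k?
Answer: -186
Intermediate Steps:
d(l, k) = -k/4
z(p) = -2 + 4*p (z(p) = -2 - (-4)*p = -2 + 4*p)
j(x) = x (j(x) = x - ¼*0 = x + 0 = x)
X(Q) = 1/(-1 + Q)
(93*z(-1))*X(j(4)) = (93*(-2 + 4*(-1)))/(-1 + 4) = (93*(-2 - 4))/3 = (93*(-6))*(⅓) = -558*⅓ = -186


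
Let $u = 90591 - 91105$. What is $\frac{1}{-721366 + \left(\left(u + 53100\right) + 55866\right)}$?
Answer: $- \frac{1}{612914} \approx -1.6315 \cdot 10^{-6}$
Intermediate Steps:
$u = -514$ ($u = 90591 - 91105 = -514$)
$\frac{1}{-721366 + \left(\left(u + 53100\right) + 55866\right)} = \frac{1}{-721366 + \left(\left(-514 + 53100\right) + 55866\right)} = \frac{1}{-721366 + \left(52586 + 55866\right)} = \frac{1}{-721366 + 108452} = \frac{1}{-612914} = - \frac{1}{612914}$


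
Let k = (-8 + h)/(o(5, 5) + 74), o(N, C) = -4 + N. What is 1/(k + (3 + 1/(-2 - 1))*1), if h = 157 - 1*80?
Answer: 75/269 ≈ 0.27881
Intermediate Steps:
h = 77 (h = 157 - 80 = 77)
k = 23/25 (k = (-8 + 77)/((-4 + 5) + 74) = 69/(1 + 74) = 69/75 = 69*(1/75) = 23/25 ≈ 0.92000)
1/(k + (3 + 1/(-2 - 1))*1) = 1/(23/25 + (3 + 1/(-2 - 1))*1) = 1/(23/25 + (3 + 1/(-3))*1) = 1/(23/25 + (3 - ⅓)*1) = 1/(23/25 + (8/3)*1) = 1/(23/25 + 8/3) = 1/(269/75) = 75/269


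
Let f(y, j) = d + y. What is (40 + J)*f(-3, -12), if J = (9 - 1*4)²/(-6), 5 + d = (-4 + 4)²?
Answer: -860/3 ≈ -286.67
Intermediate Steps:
d = -5 (d = -5 + (-4 + 4)² = -5 + 0² = -5 + 0 = -5)
J = -25/6 (J = (9 - 4)²*(-⅙) = 5²*(-⅙) = 25*(-⅙) = -25/6 ≈ -4.1667)
f(y, j) = -5 + y
(40 + J)*f(-3, -12) = (40 - 25/6)*(-5 - 3) = (215/6)*(-8) = -860/3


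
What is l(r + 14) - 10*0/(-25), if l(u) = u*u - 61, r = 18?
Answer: 963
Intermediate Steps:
l(u) = -61 + u² (l(u) = u² - 61 = -61 + u²)
l(r + 14) - 10*0/(-25) = (-61 + (18 + 14)²) - 10*0/(-25) = (-61 + 32²) - 10*0*(-1/25) = (-61 + 1024) - 10*0 = 963 - 1*0 = 963 + 0 = 963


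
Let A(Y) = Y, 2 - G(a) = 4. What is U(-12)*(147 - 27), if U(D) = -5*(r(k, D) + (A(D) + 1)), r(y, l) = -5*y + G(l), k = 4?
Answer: 19800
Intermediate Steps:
G(a) = -2 (G(a) = 2 - 1*4 = 2 - 4 = -2)
r(y, l) = -2 - 5*y (r(y, l) = -5*y - 2 = -2 - 5*y)
U(D) = 105 - 5*D (U(D) = -5*((-2 - 5*4) + (D + 1)) = -5*((-2 - 20) + (1 + D)) = -5*(-22 + (1 + D)) = -5*(-21 + D) = 105 - 5*D)
U(-12)*(147 - 27) = (105 - 5*(-12))*(147 - 27) = (105 + 60)*120 = 165*120 = 19800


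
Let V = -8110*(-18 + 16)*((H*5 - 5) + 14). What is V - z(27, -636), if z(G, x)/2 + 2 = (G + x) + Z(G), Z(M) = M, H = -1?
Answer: 66048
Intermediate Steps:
z(G, x) = -4 + 2*x + 4*G (z(G, x) = -4 + 2*((G + x) + G) = -4 + 2*(x + 2*G) = -4 + (2*x + 4*G) = -4 + 2*x + 4*G)
V = 64880 (V = -8110*(-18 + 16)*((-1*5 - 5) + 14) = -(-16220)*((-5 - 5) + 14) = -(-16220)*(-10 + 14) = -(-16220)*4 = -8110*(-8) = 64880)
V - z(27, -636) = 64880 - (-4 + 2*(-636) + 4*27) = 64880 - (-4 - 1272 + 108) = 64880 - 1*(-1168) = 64880 + 1168 = 66048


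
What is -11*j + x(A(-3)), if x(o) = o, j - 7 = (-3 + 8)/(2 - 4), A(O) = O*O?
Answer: -81/2 ≈ -40.500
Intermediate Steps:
A(O) = O²
j = 9/2 (j = 7 + (-3 + 8)/(2 - 4) = 7 + 5/(-2) = 7 + 5*(-½) = 7 - 5/2 = 9/2 ≈ 4.5000)
-11*j + x(A(-3)) = -11*9/2 + (-3)² = -99/2 + 9 = -81/2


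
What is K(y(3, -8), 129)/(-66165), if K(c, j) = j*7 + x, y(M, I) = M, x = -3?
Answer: -60/4411 ≈ -0.013602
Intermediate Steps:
K(c, j) = -3 + 7*j (K(c, j) = j*7 - 3 = 7*j - 3 = -3 + 7*j)
K(y(3, -8), 129)/(-66165) = (-3 + 7*129)/(-66165) = (-3 + 903)*(-1/66165) = 900*(-1/66165) = -60/4411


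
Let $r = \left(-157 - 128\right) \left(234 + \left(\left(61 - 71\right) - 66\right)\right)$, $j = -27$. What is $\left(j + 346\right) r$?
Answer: $-14364570$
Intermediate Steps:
$r = -45030$ ($r = - 285 \left(234 - 76\right) = \left(-285\right) 158 = -45030$)
$\left(j + 346\right) r = \left(-27 + 346\right) \left(-45030\right) = 319 \left(-45030\right) = -14364570$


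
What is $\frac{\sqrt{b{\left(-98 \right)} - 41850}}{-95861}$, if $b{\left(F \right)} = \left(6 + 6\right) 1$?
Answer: $- \frac{i \sqrt{41838}}{95861} \approx - 0.0021337 i$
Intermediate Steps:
$b{\left(F \right)} = 12$ ($b{\left(F \right)} = 12 \cdot 1 = 12$)
$\frac{\sqrt{b{\left(-98 \right)} - 41850}}{-95861} = \frac{\sqrt{12 - 41850}}{-95861} = \sqrt{-41838} \left(- \frac{1}{95861}\right) = i \sqrt{41838} \left(- \frac{1}{95861}\right) = - \frac{i \sqrt{41838}}{95861}$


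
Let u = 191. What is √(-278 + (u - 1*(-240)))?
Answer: 3*√17 ≈ 12.369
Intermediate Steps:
√(-278 + (u - 1*(-240))) = √(-278 + (191 - 1*(-240))) = √(-278 + (191 + 240)) = √(-278 + 431) = √153 = 3*√17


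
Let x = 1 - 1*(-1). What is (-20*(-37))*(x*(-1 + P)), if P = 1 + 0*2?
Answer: 0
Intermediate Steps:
x = 2 (x = 1 + 1 = 2)
P = 1 (P = 1 + 0 = 1)
(-20*(-37))*(x*(-1 + P)) = (-20*(-37))*(2*(-1 + 1)) = 740*(2*0) = 740*0 = 0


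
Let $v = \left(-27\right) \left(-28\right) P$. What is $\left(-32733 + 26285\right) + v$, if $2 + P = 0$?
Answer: $-7960$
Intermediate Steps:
$P = -2$ ($P = -2 + 0 = -2$)
$v = -1512$ ($v = \left(-27\right) \left(-28\right) \left(-2\right) = 756 \left(-2\right) = -1512$)
$\left(-32733 + 26285\right) + v = \left(-32733 + 26285\right) - 1512 = -6448 - 1512 = -7960$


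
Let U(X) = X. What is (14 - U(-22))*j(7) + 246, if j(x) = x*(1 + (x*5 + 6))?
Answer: 10830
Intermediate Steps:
j(x) = x*(7 + 5*x) (j(x) = x*(1 + (5*x + 6)) = x*(1 + (6 + 5*x)) = x*(7 + 5*x))
(14 - U(-22))*j(7) + 246 = (14 - 1*(-22))*(7*(7 + 5*7)) + 246 = (14 + 22)*(7*(7 + 35)) + 246 = 36*(7*42) + 246 = 36*294 + 246 = 10584 + 246 = 10830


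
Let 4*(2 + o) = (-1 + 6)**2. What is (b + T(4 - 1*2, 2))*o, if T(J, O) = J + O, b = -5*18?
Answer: -731/2 ≈ -365.50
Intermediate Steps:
b = -90
o = 17/4 (o = -2 + (-1 + 6)**2/4 = -2 + (1/4)*5**2 = -2 + (1/4)*25 = -2 + 25/4 = 17/4 ≈ 4.2500)
(b + T(4 - 1*2, 2))*o = (-90 + ((4 - 1*2) + 2))*(17/4) = (-90 + ((4 - 2) + 2))*(17/4) = (-90 + (2 + 2))*(17/4) = (-90 + 4)*(17/4) = -86*17/4 = -731/2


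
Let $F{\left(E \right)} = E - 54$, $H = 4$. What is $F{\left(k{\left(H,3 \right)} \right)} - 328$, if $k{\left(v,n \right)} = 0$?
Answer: $-382$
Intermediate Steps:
$F{\left(E \right)} = -54 + E$
$F{\left(k{\left(H,3 \right)} \right)} - 328 = \left(-54 + 0\right) - 328 = -54 - 328 = -382$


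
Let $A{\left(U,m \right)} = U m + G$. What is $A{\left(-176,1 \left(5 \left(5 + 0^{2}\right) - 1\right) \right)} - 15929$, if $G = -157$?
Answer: $-20310$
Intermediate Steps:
$A{\left(U,m \right)} = -157 + U m$ ($A{\left(U,m \right)} = U m - 157 = -157 + U m$)
$A{\left(-176,1 \left(5 \left(5 + 0^{2}\right) - 1\right) \right)} - 15929 = \left(-157 - 176 \cdot 1 \left(5 \left(5 + 0^{2}\right) - 1\right)\right) - 15929 = \left(-157 - 176 \cdot 1 \left(5 \left(5 + 0\right) - 1\right)\right) - 15929 = \left(-157 - 176 \cdot 1 \left(5 \cdot 5 - 1\right)\right) - 15929 = \left(-157 - 176 \cdot 1 \left(25 - 1\right)\right) - 15929 = \left(-157 - 176 \cdot 1 \cdot 24\right) - 15929 = \left(-157 - 4224\right) - 15929 = -4381 - 15929 = -20310$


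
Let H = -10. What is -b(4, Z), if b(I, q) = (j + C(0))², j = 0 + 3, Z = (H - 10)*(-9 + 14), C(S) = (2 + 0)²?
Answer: -49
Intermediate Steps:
C(S) = 4 (C(S) = 2² = 4)
Z = -100 (Z = (-10 - 10)*(-9 + 14) = -20*5 = -100)
j = 3
b(I, q) = 49 (b(I, q) = (3 + 4)² = 7² = 49)
-b(4, Z) = -1*49 = -49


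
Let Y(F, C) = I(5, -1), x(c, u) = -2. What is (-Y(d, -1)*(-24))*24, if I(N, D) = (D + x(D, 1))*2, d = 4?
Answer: -3456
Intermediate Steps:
I(N, D) = -4 + 2*D (I(N, D) = (D - 2)*2 = (-2 + D)*2 = -4 + 2*D)
Y(F, C) = -6 (Y(F, C) = -4 + 2*(-1) = -4 - 2 = -6)
(-Y(d, -1)*(-24))*24 = (-1*(-6)*(-24))*24 = (6*(-24))*24 = -144*24 = -3456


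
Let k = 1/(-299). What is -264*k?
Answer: 264/299 ≈ 0.88294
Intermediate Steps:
k = -1/299 ≈ -0.0033445
-264*k = -264*(-1/299) = 264/299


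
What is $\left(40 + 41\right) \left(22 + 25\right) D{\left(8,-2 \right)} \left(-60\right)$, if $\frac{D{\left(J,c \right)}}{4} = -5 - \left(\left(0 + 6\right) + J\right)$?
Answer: $17359920$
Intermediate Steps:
$D{\left(J,c \right)} = -44 - 4 J$ ($D{\left(J,c \right)} = 4 \left(-5 - \left(\left(0 + 6\right) + J\right)\right) = 4 \left(-5 - \left(6 + J\right)\right) = 4 \left(-11 - J\right) = -44 - 4 J$)
$\left(40 + 41\right) \left(22 + 25\right) D{\left(8,-2 \right)} \left(-60\right) = \left(40 + 41\right) \left(22 + 25\right) \left(-44 - 32\right) \left(-60\right) = 81 \cdot 47 \left(-44 - 32\right) \left(-60\right) = 3807 \left(-76\right) \left(-60\right) = \left(-289332\right) \left(-60\right) = 17359920$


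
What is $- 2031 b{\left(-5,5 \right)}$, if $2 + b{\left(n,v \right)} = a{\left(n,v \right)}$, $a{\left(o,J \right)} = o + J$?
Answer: $4062$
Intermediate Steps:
$a{\left(o,J \right)} = J + o$
$b{\left(n,v \right)} = -2 + n + v$ ($b{\left(n,v \right)} = -2 + \left(v + n\right) = -2 + \left(n + v\right) = -2 + n + v$)
$- 2031 b{\left(-5,5 \right)} = - 2031 \left(-2 - 5 + 5\right) = \left(-2031\right) \left(-2\right) = 4062$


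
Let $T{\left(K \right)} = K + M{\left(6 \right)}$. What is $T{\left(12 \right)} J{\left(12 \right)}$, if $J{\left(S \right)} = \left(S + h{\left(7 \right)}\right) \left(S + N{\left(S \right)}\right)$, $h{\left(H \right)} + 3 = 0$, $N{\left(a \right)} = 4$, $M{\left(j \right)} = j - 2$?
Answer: $2304$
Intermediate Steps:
$M{\left(j \right)} = -2 + j$ ($M{\left(j \right)} = j - 2 = -2 + j$)
$h{\left(H \right)} = -3$ ($h{\left(H \right)} = -3 + 0 = -3$)
$J{\left(S \right)} = \left(-3 + S\right) \left(4 + S\right)$ ($J{\left(S \right)} = \left(S - 3\right) \left(S + 4\right) = \left(-3 + S\right) \left(4 + S\right)$)
$T{\left(K \right)} = 4 + K$ ($T{\left(K \right)} = K + \left(-2 + 6\right) = K + 4 = 4 + K$)
$T{\left(12 \right)} J{\left(12 \right)} = \left(4 + 12\right) \left(-12 + 12 + 12^{2}\right) = 16 \left(-12 + 12 + 144\right) = 16 \cdot 144 = 2304$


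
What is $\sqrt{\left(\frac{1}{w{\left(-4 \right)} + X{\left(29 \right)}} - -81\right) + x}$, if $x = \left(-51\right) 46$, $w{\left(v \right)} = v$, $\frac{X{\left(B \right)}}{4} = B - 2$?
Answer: $\frac{i \sqrt{6124534}}{52} \approx 47.592 i$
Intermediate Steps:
$X{\left(B \right)} = -8 + 4 B$ ($X{\left(B \right)} = 4 \left(B - 2\right) = 4 \left(-2 + B\right) = -8 + 4 B$)
$x = -2346$
$\sqrt{\left(\frac{1}{w{\left(-4 \right)} + X{\left(29 \right)}} - -81\right) + x} = \sqrt{\left(\frac{1}{-4 + \left(-8 + 4 \cdot 29\right)} - -81\right) - 2346} = \sqrt{\left(\frac{1}{-4 + \left(-8 + 116\right)} + 81\right) - 2346} = \sqrt{\left(\frac{1}{-4 + 108} + 81\right) - 2346} = \sqrt{\left(\frac{1}{104} + 81\right) - 2346} = \sqrt{\frac{8425}{104} - 2346} = \sqrt{- \frac{235559}{104}} = \frac{i \sqrt{6124534}}{52}$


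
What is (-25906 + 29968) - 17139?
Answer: -13077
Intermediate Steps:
(-25906 + 29968) - 17139 = 4062 - 17139 = -13077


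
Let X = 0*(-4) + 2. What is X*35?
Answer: 70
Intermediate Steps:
X = 2 (X = 0 + 2 = 2)
X*35 = 2*35 = 70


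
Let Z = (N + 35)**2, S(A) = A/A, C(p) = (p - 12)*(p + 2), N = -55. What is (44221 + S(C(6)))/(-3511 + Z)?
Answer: -44222/3111 ≈ -14.215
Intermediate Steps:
C(p) = (-12 + p)*(2 + p)
S(A) = 1
Z = 400 (Z = (-55 + 35)**2 = (-20)**2 = 400)
(44221 + S(C(6)))/(-3511 + Z) = (44221 + 1)/(-3511 + 400) = 44222/(-3111) = 44222*(-1/3111) = -44222/3111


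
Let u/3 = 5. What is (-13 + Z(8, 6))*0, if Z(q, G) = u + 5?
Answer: 0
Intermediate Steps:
u = 15 (u = 3*5 = 15)
Z(q, G) = 20 (Z(q, G) = 15 + 5 = 20)
(-13 + Z(8, 6))*0 = (-13 + 20)*0 = 7*0 = 0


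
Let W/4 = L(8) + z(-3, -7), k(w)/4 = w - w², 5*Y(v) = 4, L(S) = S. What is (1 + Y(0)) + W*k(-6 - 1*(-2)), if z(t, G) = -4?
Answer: -6391/5 ≈ -1278.2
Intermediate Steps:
Y(v) = ⅘ (Y(v) = (⅕)*4 = ⅘)
k(w) = -4*w² + 4*w (k(w) = 4*(w - w²) = -4*w² + 4*w)
W = 16 (W = 4*(8 - 4) = 4*4 = 16)
(1 + Y(0)) + W*k(-6 - 1*(-2)) = (1 + ⅘) + 16*(4*(-6 - 1*(-2))*(1 - (-6 - 1*(-2)))) = 9/5 + 16*(4*(-6 + 2)*(1 - (-6 + 2))) = 9/5 + 16*(4*(-4)*(1 - 1*(-4))) = 9/5 + 16*(4*(-4)*(1 + 4)) = 9/5 + 16*(4*(-4)*5) = 9/5 + 16*(-80) = 9/5 - 1280 = -6391/5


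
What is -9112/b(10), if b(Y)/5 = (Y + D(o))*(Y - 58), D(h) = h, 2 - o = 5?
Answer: 1139/210 ≈ 5.4238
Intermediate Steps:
o = -3 (o = 2 - 1*5 = 2 - 5 = -3)
b(Y) = 5*(-58 + Y)*(-3 + Y) (b(Y) = 5*((Y - 3)*(Y - 58)) = 5*((-3 + Y)*(-58 + Y)) = 5*((-58 + Y)*(-3 + Y)) = 5*(-58 + Y)*(-3 + Y))
-9112/b(10) = -9112/(870 - 305*10 + 5*10**2) = -9112/(870 - 3050 + 5*100) = -9112/(870 - 3050 + 500) = -9112/(-1680) = -9112*(-1/1680) = 1139/210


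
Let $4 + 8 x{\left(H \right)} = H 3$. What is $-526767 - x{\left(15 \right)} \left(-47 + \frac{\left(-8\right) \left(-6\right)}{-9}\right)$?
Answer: $- \frac{12635971}{24} \approx -5.265 \cdot 10^{5}$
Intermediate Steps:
$x{\left(H \right)} = - \frac{1}{2} + \frac{3 H}{8}$ ($x{\left(H \right)} = - \frac{1}{2} + \frac{H 3}{8} = - \frac{1}{2} + \frac{3 H}{8}$)
$-526767 - x{\left(15 \right)} \left(-47 + \frac{\left(-8\right) \left(-6\right)}{-9}\right) = -526767 - \left(- \frac{1}{2} + \frac{3}{8} \cdot 15\right) \left(-47 + \frac{\left(-8\right) \left(-6\right)}{-9}\right) = -526767 - \left(- \frac{1}{2} + \frac{45}{8}\right) \left(-47 + 48 \left(- \frac{1}{9}\right)\right) = -526767 - \frac{41 \left(-47 - \frac{16}{3}\right)}{8} = -526767 - \frac{41}{8} \left(- \frac{157}{3}\right) = -526767 - - \frac{6437}{24} = -526767 + \frac{6437}{24} = - \frac{12635971}{24}$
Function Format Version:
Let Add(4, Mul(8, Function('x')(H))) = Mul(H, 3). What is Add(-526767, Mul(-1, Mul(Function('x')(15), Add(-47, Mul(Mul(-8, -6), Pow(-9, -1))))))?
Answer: Rational(-12635971, 24) ≈ -5.2650e+5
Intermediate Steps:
Function('x')(H) = Add(Rational(-1, 2), Mul(Rational(3, 8), H)) (Function('x')(H) = Add(Rational(-1, 2), Mul(Rational(1, 8), Mul(H, 3))) = Add(Rational(-1, 2), Mul(Rational(1, 8), Mul(3, H))) = Add(Rational(-1, 2), Mul(Rational(3, 8), H)))
Add(-526767, Mul(-1, Mul(Function('x')(15), Add(-47, Mul(Mul(-8, -6), Pow(-9, -1)))))) = Add(-526767, Mul(-1, Mul(Add(Rational(-1, 2), Mul(Rational(3, 8), 15)), Add(-47, Mul(Mul(-8, -6), Pow(-9, -1)))))) = Add(-526767, Mul(-1, Mul(Add(Rational(-1, 2), Rational(45, 8)), Add(-47, Mul(48, Rational(-1, 9)))))) = Add(-526767, Mul(-1, Mul(Rational(41, 8), Add(-47, Rational(-16, 3))))) = Add(-526767, Mul(-1, Mul(Rational(41, 8), Rational(-157, 3)))) = Add(-526767, Mul(-1, Rational(-6437, 24))) = Add(-526767, Rational(6437, 24)) = Rational(-12635971, 24)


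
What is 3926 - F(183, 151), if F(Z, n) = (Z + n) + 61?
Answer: 3531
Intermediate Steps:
F(Z, n) = 61 + Z + n
3926 - F(183, 151) = 3926 - (61 + 183 + 151) = 3926 - 1*395 = 3926 - 395 = 3531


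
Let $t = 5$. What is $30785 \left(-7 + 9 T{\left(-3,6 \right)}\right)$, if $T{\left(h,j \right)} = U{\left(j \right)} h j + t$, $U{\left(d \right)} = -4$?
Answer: $21118510$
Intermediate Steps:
$T{\left(h,j \right)} = 5 - 4 h j$ ($T{\left(h,j \right)} = - 4 h j + 5 = 5 - 4 h j$)
$30785 \left(-7 + 9 T{\left(-3,6 \right)}\right) = 30785 \left(-7 + 9 \left(5 - \left(-12\right) 6\right)\right) = 30785 \left(-7 + 9 \left(5 + 72\right)\right) = 30785 \left(-7 + 9 \cdot 77\right) = 30785 \left(-7 + 693\right) = 30785 \cdot 686 = 21118510$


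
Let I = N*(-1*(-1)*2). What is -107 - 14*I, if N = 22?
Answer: -723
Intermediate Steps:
I = 44 (I = 22*(-1*(-1)*2) = 22*(1*2) = 22*2 = 44)
-107 - 14*I = -107 - 14*44 = -107 - 616 = -723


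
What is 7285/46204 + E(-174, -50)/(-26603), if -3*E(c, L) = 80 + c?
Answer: 577065389/3687495036 ≈ 0.15649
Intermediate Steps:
E(c, L) = -80/3 - c/3 (E(c, L) = -(80 + c)/3 = -80/3 - c/3)
7285/46204 + E(-174, -50)/(-26603) = 7285/46204 + (-80/3 - 1/3*(-174))/(-26603) = 7285*(1/46204) + (-80/3 + 58)*(-1/26603) = 7285/46204 + (94/3)*(-1/26603) = 7285/46204 - 94/79809 = 577065389/3687495036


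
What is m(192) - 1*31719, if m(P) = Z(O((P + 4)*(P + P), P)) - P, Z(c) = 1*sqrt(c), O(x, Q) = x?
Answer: -31911 + 112*sqrt(6) ≈ -31637.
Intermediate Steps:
Z(c) = sqrt(c)
m(P) = -P + sqrt(2)*sqrt(P*(4 + P)) (m(P) = sqrt((P + 4)*(P + P)) - P = sqrt((4 + P)*(2*P)) - P = sqrt(2*P*(4 + P)) - P = sqrt(2)*sqrt(P*(4 + P)) - P = -P + sqrt(2)*sqrt(P*(4 + P)))
m(192) - 1*31719 = (-1*192 + sqrt(2)*sqrt(192*(4 + 192))) - 1*31719 = (-192 + sqrt(2)*sqrt(192*196)) - 31719 = (-192 + sqrt(2)*sqrt(37632)) - 31719 = (-192 + sqrt(2)*(112*sqrt(3))) - 31719 = (-192 + 112*sqrt(6)) - 31719 = -31911 + 112*sqrt(6)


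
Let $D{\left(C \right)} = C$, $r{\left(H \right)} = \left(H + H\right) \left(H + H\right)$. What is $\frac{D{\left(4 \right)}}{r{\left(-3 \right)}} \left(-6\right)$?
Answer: $- \frac{2}{3} \approx -0.66667$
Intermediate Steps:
$r{\left(H \right)} = 4 H^{2}$ ($r{\left(H \right)} = 2 H 2 H = 4 H^{2}$)
$\frac{D{\left(4 \right)}}{r{\left(-3 \right)}} \left(-6\right) = \frac{4}{4 \left(-3\right)^{2}} \left(-6\right) = \frac{4}{4 \cdot 9} \left(-6\right) = \frac{4}{36} \left(-6\right) = 4 \cdot \frac{1}{36} \left(-6\right) = \frac{1}{9} \left(-6\right) = - \frac{2}{3}$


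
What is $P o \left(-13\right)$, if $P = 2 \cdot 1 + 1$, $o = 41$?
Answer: $-1599$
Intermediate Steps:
$P = 3$ ($P = 2 + 1 = 3$)
$P o \left(-13\right) = 3 \cdot 41 \left(-13\right) = 123 \left(-13\right) = -1599$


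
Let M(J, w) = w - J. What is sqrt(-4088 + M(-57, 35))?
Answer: 6*I*sqrt(111) ≈ 63.214*I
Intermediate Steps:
sqrt(-4088 + M(-57, 35)) = sqrt(-4088 + (35 - 1*(-57))) = sqrt(-4088 + (35 + 57)) = sqrt(-4088 + 92) = sqrt(-3996) = 6*I*sqrt(111)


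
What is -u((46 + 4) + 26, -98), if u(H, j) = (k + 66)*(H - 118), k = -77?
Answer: -462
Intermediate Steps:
u(H, j) = 1298 - 11*H (u(H, j) = (-77 + 66)*(H - 118) = -11*(-118 + H) = 1298 - 11*H)
-u((46 + 4) + 26, -98) = -(1298 - 11*((46 + 4) + 26)) = -(1298 - 11*(50 + 26)) = -(1298 - 11*76) = -(1298 - 836) = -1*462 = -462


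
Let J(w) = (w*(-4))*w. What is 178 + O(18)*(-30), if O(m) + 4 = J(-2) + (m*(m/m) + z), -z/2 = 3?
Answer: 418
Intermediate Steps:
z = -6 (z = -2*3 = -6)
J(w) = -4*w² (J(w) = (-4*w)*w = -4*w²)
O(m) = -26 + m (O(m) = -4 + (-4*(-2)² + (m*(m/m) - 6)) = -4 + (-4*4 + (m*1 - 6)) = -4 + (-16 + (m - 6)) = -4 + (-16 + (-6 + m)) = -4 + (-22 + m) = -26 + m)
178 + O(18)*(-30) = 178 + (-26 + 18)*(-30) = 178 - 8*(-30) = 178 + 240 = 418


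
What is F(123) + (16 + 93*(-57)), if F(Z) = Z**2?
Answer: 9844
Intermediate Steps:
F(123) + (16 + 93*(-57)) = 123**2 + (16 + 93*(-57)) = 15129 + (16 - 5301) = 15129 - 5285 = 9844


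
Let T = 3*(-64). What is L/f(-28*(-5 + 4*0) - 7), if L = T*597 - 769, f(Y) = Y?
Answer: -115393/133 ≈ -867.62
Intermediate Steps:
T = -192
L = -115393 (L = -192*597 - 769 = -114624 - 769 = -115393)
L/f(-28*(-5 + 4*0) - 7) = -115393/(-28*(-5 + 4*0) - 7) = -115393/(-28*(-5 + 0) - 7) = -115393/(-28*(-5) - 7) = -115393/(140 - 7) = -115393/133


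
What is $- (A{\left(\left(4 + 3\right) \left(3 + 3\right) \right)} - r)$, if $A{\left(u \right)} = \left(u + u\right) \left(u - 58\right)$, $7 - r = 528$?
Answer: $823$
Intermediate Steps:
$r = -521$ ($r = 7 - 528 = -521$)
$A{\left(u \right)} = 2 u \left(-58 + u\right)$
$- (A{\left(\left(4 + 3\right) \left(3 + 3\right) \right)} - r) = - (2 \left(4 + 3\right) \left(3 + 3\right) \left(-58 + \left(4 + 3\right) \left(3 + 3\right)\right) - -521) = - (2 \cdot 7 \cdot 6 \left(-58 + 7 \cdot 6\right) + 521) = - (2 \cdot 42 \left(-58 + 42\right) + 521) = - (2 \cdot 42 \left(-16\right) + 521) = - (-1344 + 521) = \left(-1\right) \left(-823\right) = 823$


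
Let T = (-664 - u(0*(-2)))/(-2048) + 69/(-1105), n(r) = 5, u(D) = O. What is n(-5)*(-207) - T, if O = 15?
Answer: -2342855383/2263040 ≈ -1035.3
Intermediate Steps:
u(D) = 15
T = 608983/2263040 (T = (-664 - 1*15)/(-2048) + 69/(-1105) = (-664 - 15)*(-1/2048) + 69*(-1/1105) = -679*(-1/2048) - 69/1105 = 679/2048 - 69/1105 = 608983/2263040 ≈ 0.26910)
n(-5)*(-207) - T = 5*(-207) - 1*608983/2263040 = -1035 - 608983/2263040 = -2342855383/2263040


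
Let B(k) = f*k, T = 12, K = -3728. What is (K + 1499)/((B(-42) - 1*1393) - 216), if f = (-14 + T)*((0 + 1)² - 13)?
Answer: 2229/2617 ≈ 0.85174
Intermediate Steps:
f = 24 (f = (-14 + 12)*((0 + 1)² - 13) = -2*(1² - 13) = -2*(1 - 13) = -2*(-12) = 24)
B(k) = 24*k
(K + 1499)/((B(-42) - 1*1393) - 216) = (-3728 + 1499)/((24*(-42) - 1*1393) - 216) = -2229/((-1008 - 1393) - 216) = -2229/(-2401 - 216) = -2229/(-2617) = -2229*(-1/2617) = 2229/2617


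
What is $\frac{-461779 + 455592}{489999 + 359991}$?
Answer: $- \frac{6187}{849990} \approx -0.0072789$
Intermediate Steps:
$\frac{-461779 + 455592}{489999 + 359991} = - \frac{6187}{849990}$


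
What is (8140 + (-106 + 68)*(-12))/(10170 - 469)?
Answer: 8596/9701 ≈ 0.88609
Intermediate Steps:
(8140 + (-106 + 68)*(-12))/(10170 - 469) = (8140 - 38*(-12))/9701 = (8140 + 456)*(1/9701) = 8596*(1/9701) = 8596/9701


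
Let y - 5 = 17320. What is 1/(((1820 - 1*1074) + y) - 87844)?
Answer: -1/69773 ≈ -1.4332e-5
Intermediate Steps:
y = 17325 (y = 5 + 17320 = 17325)
1/(((1820 - 1*1074) + y) - 87844) = 1/(((1820 - 1*1074) + 17325) - 87844) = 1/(((1820 - 1074) + 17325) - 87844) = 1/((746 + 17325) - 87844) = 1/(18071 - 87844) = 1/(-69773) = -1/69773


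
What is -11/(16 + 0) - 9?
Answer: -155/16 ≈ -9.6875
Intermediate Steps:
-11/(16 + 0) - 9 = -11/16 - 9 = -155/16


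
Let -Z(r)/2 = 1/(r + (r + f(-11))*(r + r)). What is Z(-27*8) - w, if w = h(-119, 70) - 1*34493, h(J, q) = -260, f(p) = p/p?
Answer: 1610175995/46332 ≈ 34753.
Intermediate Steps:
f(p) = 1
w = -34753 (w = -260 - 1*34493 = -260 - 34493 = -34753)
Z(r) = -2/(r + 2*r*(1 + r)) (Z(r) = -2/(r + (r + 1)*(r + r)) = -2/(r + (1 + r)*(2*r)) = -2/(r + 2*r*(1 + r)))
Z(-27*8) - w = -2/(((-27*8))*(3 + 2*(-27*8))) - 1*(-34753) = -2/(-216*(3 + 2*(-216))) + 34753 = -2*(-1/216)/(3 - 432) + 34753 = -2*(-1/216)/(-429) + 34753 = -2*(-1/216)*(-1/429) + 34753 = -1/46332 + 34753 = 1610175995/46332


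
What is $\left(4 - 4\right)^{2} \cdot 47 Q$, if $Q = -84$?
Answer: $0$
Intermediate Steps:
$\left(4 - 4\right)^{2} \cdot 47 Q = \left(4 - 4\right)^{2} \cdot 47 \left(-84\right) = 0^{2} \cdot 47 \left(-84\right) = 0 \cdot 47 \left(-84\right) = 0 \left(-84\right) = 0$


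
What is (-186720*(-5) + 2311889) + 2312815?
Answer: 5558304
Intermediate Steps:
(-186720*(-5) + 2311889) + 2312815 = (-6224*(-150) + 2311889) + 2312815 = (933600 + 2311889) + 2312815 = 3245489 + 2312815 = 5558304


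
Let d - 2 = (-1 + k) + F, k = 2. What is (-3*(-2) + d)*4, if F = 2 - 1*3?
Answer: 32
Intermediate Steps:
F = -1 (F = 2 - 3 = -1)
d = 2 (d = 2 + ((-1 + 2) - 1) = 2 + (1 - 1) = 2 + 0 = 2)
(-3*(-2) + d)*4 = (-3*(-2) + 2)*4 = (6 + 2)*4 = 8*4 = 32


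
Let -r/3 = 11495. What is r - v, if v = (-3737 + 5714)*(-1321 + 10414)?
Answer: -18011346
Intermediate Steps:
r = -34485 (r = -3*11495 = -34485)
v = 17976861 (v = 1977*9093 = 17976861)
r - v = -34485 - 1*17976861 = -34485 - 17976861 = -18011346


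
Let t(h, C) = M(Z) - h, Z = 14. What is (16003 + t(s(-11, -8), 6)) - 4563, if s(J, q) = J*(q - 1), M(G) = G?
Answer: 11355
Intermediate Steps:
s(J, q) = J*(-1 + q)
t(h, C) = 14 - h
(16003 + t(s(-11, -8), 6)) - 4563 = (16003 + (14 - (-11)*(-1 - 8))) - 4563 = (16003 + (14 - (-11)*(-9))) - 4563 = (16003 + (14 - 1*99)) - 4563 = (16003 + (14 - 99)) - 4563 = (16003 - 85) - 4563 = 15918 - 4563 = 11355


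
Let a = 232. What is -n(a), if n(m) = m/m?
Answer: -1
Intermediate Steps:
n(m) = 1
-n(a) = -1*1 = -1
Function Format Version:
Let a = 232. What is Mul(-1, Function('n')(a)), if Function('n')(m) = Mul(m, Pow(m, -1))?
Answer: -1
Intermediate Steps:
Function('n')(m) = 1
Mul(-1, Function('n')(a)) = Mul(-1, 1) = -1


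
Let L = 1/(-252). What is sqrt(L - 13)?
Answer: I*sqrt(22939)/42 ≈ 3.6061*I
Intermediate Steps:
L = -1/252 ≈ -0.0039683
sqrt(L - 13) = sqrt(-1/252 - 13) = sqrt(-3277/252) = I*sqrt(22939)/42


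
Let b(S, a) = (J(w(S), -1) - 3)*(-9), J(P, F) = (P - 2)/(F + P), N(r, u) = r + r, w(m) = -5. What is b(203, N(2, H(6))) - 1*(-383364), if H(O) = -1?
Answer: 766761/2 ≈ 3.8338e+5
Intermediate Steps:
N(r, u) = 2*r
J(P, F) = (-2 + P)/(F + P)
b(S, a) = 33/2 (b(S, a) = ((-2 - 5)/(-1 - 5) - 3)*(-9) = (-7/(-6) - 3)*(-9) = (-⅙*(-7) - 3)*(-9) = (7/6 - 3)*(-9) = -11/6*(-9) = 33/2)
b(203, N(2, H(6))) - 1*(-383364) = 33/2 - 1*(-383364) = 33/2 + 383364 = 766761/2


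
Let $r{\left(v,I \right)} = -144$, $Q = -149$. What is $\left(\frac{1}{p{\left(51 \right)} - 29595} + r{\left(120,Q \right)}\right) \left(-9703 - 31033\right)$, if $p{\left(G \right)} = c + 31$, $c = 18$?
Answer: $\frac{86658202000}{14773} \approx 5.866 \cdot 10^{6}$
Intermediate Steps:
$p{\left(G \right)} = 49$ ($p{\left(G \right)} = 18 + 31 = 49$)
$\left(\frac{1}{p{\left(51 \right)} - 29595} + r{\left(120,Q \right)}\right) \left(-9703 - 31033\right) = \left(\frac{1}{49 - 29595} - 144\right) \left(-9703 - 31033\right) = \left(\frac{1}{-29546} - 144\right) \left(-40736\right) = \left(- \frac{1}{29546} - 144\right) \left(-40736\right) = \left(- \frac{4254625}{29546}\right) \left(-40736\right) = \frac{86658202000}{14773}$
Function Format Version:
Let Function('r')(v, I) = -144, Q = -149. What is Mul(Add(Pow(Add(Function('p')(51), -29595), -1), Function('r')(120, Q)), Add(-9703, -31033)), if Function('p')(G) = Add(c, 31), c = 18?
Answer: Rational(86658202000, 14773) ≈ 5.8660e+6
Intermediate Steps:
Function('p')(G) = 49 (Function('p')(G) = Add(18, 31) = 49)
Mul(Add(Pow(Add(Function('p')(51), -29595), -1), Function('r')(120, Q)), Add(-9703, -31033)) = Mul(Add(Pow(Add(49, -29595), -1), -144), Add(-9703, -31033)) = Mul(Add(Pow(-29546, -1), -144), -40736) = Mul(Add(Rational(-1, 29546), -144), -40736) = Mul(Rational(-4254625, 29546), -40736) = Rational(86658202000, 14773)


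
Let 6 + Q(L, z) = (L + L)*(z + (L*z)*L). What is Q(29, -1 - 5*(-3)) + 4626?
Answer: 688324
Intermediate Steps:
Q(L, z) = -6 + 2*L*(z + z*L²) (Q(L, z) = -6 + (L + L)*(z + (L*z)*L) = -6 + (2*L)*(z + z*L²) = -6 + 2*L*(z + z*L²))
Q(29, -1 - 5*(-3)) + 4626 = (-6 + 2*29*(-1 - 5*(-3)) + 2*(-1 - 5*(-3))*29³) + 4626 = (-6 + 2*29*(-1 + 15) + 2*(-1 + 15)*24389) + 4626 = (-6 + 2*29*14 + 2*14*24389) + 4626 = (-6 + 812 + 682892) + 4626 = 683698 + 4626 = 688324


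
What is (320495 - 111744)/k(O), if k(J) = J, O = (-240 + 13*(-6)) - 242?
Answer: -208751/560 ≈ -372.77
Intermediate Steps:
O = -560 (O = (-240 - 78) - 242 = -318 - 242 = -560)
(320495 - 111744)/k(O) = (320495 - 111744)/(-560) = 208751*(-1/560) = -208751/560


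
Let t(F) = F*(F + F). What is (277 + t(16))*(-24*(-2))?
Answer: 37872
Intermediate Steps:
t(F) = 2*F² (t(F) = F*(2*F) = 2*F²)
(277 + t(16))*(-24*(-2)) = (277 + 2*16²)*(-24*(-2)) = (277 + 2*256)*48 = (277 + 512)*48 = 789*48 = 37872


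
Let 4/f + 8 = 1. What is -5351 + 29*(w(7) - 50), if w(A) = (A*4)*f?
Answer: -7265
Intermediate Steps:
f = -4/7 (f = 4/(-8 + 1) = 4/(-7) = 4*(-⅐) = -4/7 ≈ -0.57143)
w(A) = -16*A/7 (w(A) = (A*4)*(-4/7) = (4*A)*(-4/7) = -16*A/7)
-5351 + 29*(w(7) - 50) = -5351 + 29*(-16/7*7 - 50) = -5351 + 29*(-16 - 50) = -5351 + 29*(-66) = -5351 - 1914 = -7265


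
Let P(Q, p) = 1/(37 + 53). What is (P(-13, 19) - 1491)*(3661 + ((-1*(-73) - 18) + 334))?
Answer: -6038505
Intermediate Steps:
P(Q, p) = 1/90
(P(-13, 19) - 1491)*(3661 + ((-1*(-73) - 18) + 334)) = (1/90 - 1491)*(3661 + ((-1*(-73) - 18) + 334)) = -134189*(3661 + ((73 - 18) + 334))/90 = -134189*(3661 + (55 + 334))/90 = -134189*(3661 + 389)/90 = -134189/90*4050 = -6038505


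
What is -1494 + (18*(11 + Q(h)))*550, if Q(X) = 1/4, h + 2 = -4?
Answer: 109881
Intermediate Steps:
h = -6 (h = -2 - 4 = -6)
Q(X) = ¼
-1494 + (18*(11 + Q(h)))*550 = -1494 + (18*(11 + ¼))*550 = -1494 + (18*(45/4))*550 = -1494 + (405/2)*550 = -1494 + 111375 = 109881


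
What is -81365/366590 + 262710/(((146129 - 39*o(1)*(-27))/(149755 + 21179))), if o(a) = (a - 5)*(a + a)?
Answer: 658484216593811/2019251038 ≈ 3.2610e+5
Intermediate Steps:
o(a) = 2*a*(-5 + a) (o(a) = (-5 + a)*(2*a) = 2*a*(-5 + a))
-81365/366590 + 262710/(((146129 - 39*o(1)*(-27))/(149755 + 21179))) = -81365/366590 + 262710/(((146129 - 78*(-5 + 1)*(-27))/(149755 + 21179))) = -81365*1/366590 + 262710/(((146129 - 78*(-4)*(-27))/170934)) = -16273/73318 + 262710/(((146129 - 39*(-8)*(-27))*(1/170934))) = -16273/73318 + 262710/(((146129 + 312*(-27))*(1/170934))) = -16273/73318 + 262710/(((146129 - 8424)*(1/170934))) = -16273/73318 + 262710/((137705*(1/170934))) = -16273/73318 + 262710/(137705/170934) = -16273/73318 + 262710*(170934/137705) = -16273/73318 + 8981214228/27541 = 658484216593811/2019251038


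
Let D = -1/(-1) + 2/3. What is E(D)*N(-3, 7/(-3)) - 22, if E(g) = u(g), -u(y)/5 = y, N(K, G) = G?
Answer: -23/9 ≈ -2.5556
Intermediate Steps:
D = 5/3 (D = -1*(-1) + 2*(1/3) = 1 + 2/3 = 5/3 ≈ 1.6667)
u(y) = -5*y
E(g) = -5*g
E(D)*N(-3, 7/(-3)) - 22 = (-5*5/3)*(7/(-3)) - 22 = -175*(-1)/(3*3) - 22 = -25/3*(-7/3) - 22 = 175/9 - 22 = -23/9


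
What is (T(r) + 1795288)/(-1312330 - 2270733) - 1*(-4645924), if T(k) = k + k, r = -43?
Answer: 16646636590010/3583063 ≈ 4.6459e+6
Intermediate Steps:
T(k) = 2*k
(T(r) + 1795288)/(-1312330 - 2270733) - 1*(-4645924) = (2*(-43) + 1795288)/(-1312330 - 2270733) - 1*(-4645924) = (-86 + 1795288)/(-3583063) + 4645924 = 1795202*(-1/3583063) + 4645924 = -1795202/3583063 + 4645924 = 16646636590010/3583063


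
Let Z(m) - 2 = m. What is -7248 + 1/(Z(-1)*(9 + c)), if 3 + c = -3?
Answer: -21743/3 ≈ -7247.7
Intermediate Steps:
Z(m) = 2 + m
c = -6 (c = -3 - 3 = -6)
-7248 + 1/(Z(-1)*(9 + c)) = -7248 + 1/((2 - 1)*(9 - 6)) = -302*24 + 1/(1*3) = -7248 + 1/3 = -21743/3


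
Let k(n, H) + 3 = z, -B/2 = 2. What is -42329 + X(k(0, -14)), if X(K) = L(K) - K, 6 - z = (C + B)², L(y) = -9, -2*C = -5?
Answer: -169355/4 ≈ -42339.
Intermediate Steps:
C = 5/2 (C = -½*(-5) = 5/2 ≈ 2.5000)
B = -4 (B = -2*2 = -4)
z = 15/4 (z = 6 - (5/2 - 4)² = 6 - (-3/2)² = 6 - 1*9/4 = 6 - 9/4 = 15/4 ≈ 3.7500)
k(n, H) = ¾ (k(n, H) = -3 + 15/4 = ¾)
X(K) = -9 - K
-42329 + X(k(0, -14)) = -42329 + (-9 - 1*¾) = -42329 + (-9 - ¾) = -42329 - 39/4 = -169355/4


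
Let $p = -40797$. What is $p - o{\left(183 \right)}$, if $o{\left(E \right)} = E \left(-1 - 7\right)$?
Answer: $-39333$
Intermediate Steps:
$o{\left(E \right)} = - 8 E$ ($o{\left(E \right)} = E \left(-8\right) = - 8 E$)
$p - o{\left(183 \right)} = -40797 - \left(-8\right) 183 = -40797 - -1464 = -40797 + 1464 = -39333$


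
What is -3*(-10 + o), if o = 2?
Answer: 24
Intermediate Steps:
-3*(-10 + o) = -3*(-10 + 2) = -3*(-8) = 24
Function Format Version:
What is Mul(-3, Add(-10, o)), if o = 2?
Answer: 24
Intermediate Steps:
Mul(-3, Add(-10, o)) = Mul(-3, Add(-10, 2)) = Mul(-3, -8) = 24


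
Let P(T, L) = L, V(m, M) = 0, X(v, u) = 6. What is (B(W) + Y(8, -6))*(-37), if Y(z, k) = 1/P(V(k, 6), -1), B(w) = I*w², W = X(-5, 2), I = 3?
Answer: -3959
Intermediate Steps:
W = 6
B(w) = 3*w²
Y(z, k) = -1 (Y(z, k) = 1/(-1) = -1)
(B(W) + Y(8, -6))*(-37) = (3*6² - 1)*(-37) = (3*36 - 1)*(-37) = (108 - 1)*(-37) = 107*(-37) = -3959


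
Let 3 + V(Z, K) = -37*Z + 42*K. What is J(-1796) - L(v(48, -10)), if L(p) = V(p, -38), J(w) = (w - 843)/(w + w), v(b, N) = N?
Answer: 4417207/3592 ≈ 1229.7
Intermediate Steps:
J(w) = (-843 + w)/(2*w) (J(w) = (-843 + w)/((2*w)) = (-843 + w)*(1/(2*w)) = (-843 + w)/(2*w))
V(Z, K) = -3 - 37*Z + 42*K (V(Z, K) = -3 + (-37*Z + 42*K) = -3 - 37*Z + 42*K)
L(p) = -1599 - 37*p (L(p) = -3 - 37*p + 42*(-38) = -3 - 37*p - 1596 = -1599 - 37*p)
J(-1796) - L(v(48, -10)) = (1/2)*(-843 - 1796)/(-1796) - (-1599 - 37*(-10)) = (1/2)*(-1/1796)*(-2639) - (-1599 + 370) = 2639/3592 - 1*(-1229) = 2639/3592 + 1229 = 4417207/3592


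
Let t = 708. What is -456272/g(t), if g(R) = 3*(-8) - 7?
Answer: 456272/31 ≈ 14718.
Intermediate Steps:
g(R) = -31 (g(R) = -24 - 7 = -31)
-456272/g(t) = -456272/(-31) = -456272*(-1/31) = 456272/31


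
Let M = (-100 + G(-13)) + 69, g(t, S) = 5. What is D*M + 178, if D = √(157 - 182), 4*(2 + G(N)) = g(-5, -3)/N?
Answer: 178 - 8605*I/52 ≈ 178.0 - 165.48*I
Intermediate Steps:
G(N) = -2 + 5/(4*N) (G(N) = -2 + (5/N)/4 = -2 + 5/(4*N))
M = -1721/52 (M = (-100 + (-2 + (5/4)/(-13))) + 69 = (-100 + (-2 + (5/4)*(-1/13))) + 69 = (-100 + (-2 - 5/52)) + 69 = (-100 - 109/52) + 69 = -5309/52 + 69 = -1721/52 ≈ -33.096)
D = 5*I (D = √(-25) = 5*I ≈ 5.0*I)
D*M + 178 = (5*I)*(-1721/52) + 178 = -8605*I/52 + 178 = 178 - 8605*I/52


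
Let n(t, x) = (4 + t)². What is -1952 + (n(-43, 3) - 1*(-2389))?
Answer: 1958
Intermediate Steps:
-1952 + (n(-43, 3) - 1*(-2389)) = -1952 + ((4 - 43)² - 1*(-2389)) = -1952 + ((-39)² + 2389) = -1952 + (1521 + 2389) = -1952 + 3910 = 1958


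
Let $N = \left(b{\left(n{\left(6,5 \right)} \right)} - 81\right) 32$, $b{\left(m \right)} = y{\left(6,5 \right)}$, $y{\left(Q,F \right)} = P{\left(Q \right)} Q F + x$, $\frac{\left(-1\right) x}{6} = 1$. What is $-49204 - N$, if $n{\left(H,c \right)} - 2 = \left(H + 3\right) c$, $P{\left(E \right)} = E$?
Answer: $-52180$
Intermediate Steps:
$x = -6$ ($x = \left(-6\right) 1 = -6$)
$n{\left(H,c \right)} = 2 + c \left(3 + H\right)$ ($n{\left(H,c \right)} = 2 + \left(H + 3\right) c = 2 + \left(3 + H\right) c = 2 + c \left(3 + H\right)$)
$y{\left(Q,F \right)} = -6 + F Q^{2}$ ($y{\left(Q,F \right)} = Q Q F - 6 = Q^{2} F - 6 = F Q^{2} - 6 = -6 + F Q^{2}$)
$b{\left(m \right)} = 174$ ($b{\left(m \right)} = -6 + 5 \cdot 6^{2} = -6 + 5 \cdot 36 = -6 + 180 = 174$)
$N = 2976$ ($N = \left(174 - 81\right) 32 = 93 \cdot 32 = 2976$)
$-49204 - N = -49204 - 2976 = -52180$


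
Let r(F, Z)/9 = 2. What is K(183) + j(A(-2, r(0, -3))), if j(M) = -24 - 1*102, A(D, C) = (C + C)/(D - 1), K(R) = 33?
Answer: -93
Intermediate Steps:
r(F, Z) = 18 (r(F, Z) = 9*2 = 18)
A(D, C) = 2*C/(-1 + D) (A(D, C) = (2*C)/(-1 + D) = 2*C/(-1 + D))
j(M) = -126 (j(M) = -24 - 102 = -126)
K(183) + j(A(-2, r(0, -3))) = 33 - 126 = -93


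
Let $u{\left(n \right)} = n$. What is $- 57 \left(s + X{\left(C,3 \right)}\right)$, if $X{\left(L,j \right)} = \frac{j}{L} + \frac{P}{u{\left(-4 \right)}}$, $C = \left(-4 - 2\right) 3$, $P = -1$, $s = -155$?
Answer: $\frac{35321}{4} \approx 8830.3$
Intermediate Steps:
$C = -18$ ($C = \left(-6\right) 3 = -18$)
$X{\left(L,j \right)} = \frac{1}{4} + \frac{j}{L}$ ($X{\left(L,j \right)} = \frac{j}{L} - \frac{1}{-4} = \frac{j}{L} - - \frac{1}{4} = \frac{j}{L} + \frac{1}{4} = \frac{1}{4} + \frac{j}{L}$)
$- 57 \left(s + X{\left(C,3 \right)}\right) = - 57 \left(-155 + \frac{3 + \frac{1}{4} \left(-18\right)}{-18}\right) = - 57 \left(-155 - \frac{3 - \frac{9}{2}}{18}\right) = - 57 \left(-155 - - \frac{1}{12}\right) = - 57 \left(-155 + \frac{1}{12}\right) = \left(-57\right) \left(- \frac{1859}{12}\right) = \frac{35321}{4}$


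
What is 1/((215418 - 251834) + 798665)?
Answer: 1/762249 ≈ 1.3119e-6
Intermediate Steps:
1/((215418 - 251834) + 798665) = 1/(-36416 + 798665) = 1/762249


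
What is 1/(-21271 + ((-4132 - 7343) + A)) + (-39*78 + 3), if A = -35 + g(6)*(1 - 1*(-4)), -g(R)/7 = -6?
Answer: -98983270/32571 ≈ -3039.0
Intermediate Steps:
g(R) = 42 (g(R) = -7*(-6) = 42)
A = 175 (A = -35 + 42*(1 - 1*(-4)) = -35 + 42*(1 + 4) = -35 + 42*5 = -35 + 210 = 175)
1/(-21271 + ((-4132 - 7343) + A)) + (-39*78 + 3) = 1/(-21271 + ((-4132 - 7343) + 175)) + (-39*78 + 3) = 1/(-21271 + (-11475 + 175)) + (-3042 + 3) = 1/(-21271 - 11300) - 3039 = 1/(-32571) - 3039 = -1/32571 - 3039 = -98983270/32571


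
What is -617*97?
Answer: -59849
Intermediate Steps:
-617*97 = -1*59849 = -59849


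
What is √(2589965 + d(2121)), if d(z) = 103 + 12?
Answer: 8*√40470 ≈ 1609.4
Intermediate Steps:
d(z) = 115
√(2589965 + d(2121)) = √(2589965 + 115) = √2590080 = 8*√40470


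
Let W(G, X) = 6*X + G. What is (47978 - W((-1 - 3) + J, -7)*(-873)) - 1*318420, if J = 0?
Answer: -310600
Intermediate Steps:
W(G, X) = G + 6*X
(47978 - W((-1 - 3) + J, -7)*(-873)) - 1*318420 = (47978 - (((-1 - 3) + 0) + 6*(-7))*(-873)) - 1*318420 = (47978 - ((-4 + 0) - 42)*(-873)) - 318420 = (47978 - (-4 - 42)*(-873)) - 318420 = (47978 - (-46)*(-873)) - 318420 = (47978 - 1*40158) - 318420 = (47978 - 40158) - 318420 = 7820 - 318420 = -310600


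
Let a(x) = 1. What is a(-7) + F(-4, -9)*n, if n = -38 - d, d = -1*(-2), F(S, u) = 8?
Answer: -319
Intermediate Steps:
d = 2
n = -40 (n = -38 - 1*2 = -38 - 2 = -40)
a(-7) + F(-4, -9)*n = 1 + 8*(-40) = 1 - 320 = -319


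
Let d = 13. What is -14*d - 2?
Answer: -184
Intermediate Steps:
-14*d - 2 = -14*13 - 2 = -182 - 2 = -184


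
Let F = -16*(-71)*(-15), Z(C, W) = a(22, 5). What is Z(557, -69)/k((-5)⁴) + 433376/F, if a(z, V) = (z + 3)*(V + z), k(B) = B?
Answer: -129679/5325 ≈ -24.353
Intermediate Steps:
a(z, V) = (3 + z)*(V + z)
Z(C, W) = 675 (Z(C, W) = 22² + 3*5 + 3*22 + 5*22 = 484 + 15 + 66 + 110 = 675)
F = -17040 (F = -(-1136)*(-15) = -1*17040 = -17040)
Z(557, -69)/k((-5)⁴) + 433376/F = 675/((-5)⁴) + 433376/(-17040) = 675/625 + 433376*(-1/17040) = 675*(1/625) - 27086/1065 = 27/25 - 27086/1065 = -129679/5325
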